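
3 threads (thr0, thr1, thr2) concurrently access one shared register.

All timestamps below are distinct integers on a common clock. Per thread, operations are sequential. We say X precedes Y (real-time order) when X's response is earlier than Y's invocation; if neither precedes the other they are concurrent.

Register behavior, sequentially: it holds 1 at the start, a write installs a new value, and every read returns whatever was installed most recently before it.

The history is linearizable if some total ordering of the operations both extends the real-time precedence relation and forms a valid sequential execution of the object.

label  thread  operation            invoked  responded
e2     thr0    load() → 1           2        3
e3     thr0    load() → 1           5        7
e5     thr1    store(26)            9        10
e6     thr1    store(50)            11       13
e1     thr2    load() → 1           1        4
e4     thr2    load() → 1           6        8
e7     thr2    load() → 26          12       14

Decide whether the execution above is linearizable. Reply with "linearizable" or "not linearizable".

linearizable

one valid linearization: e1, e2, e3, e4, e5, e7, e6
step 1: e1 load() → 1 — value 1
step 2: e2 load() → 1 — value 1
step 3: e3 load() → 1 — value 1
step 4: e4 load() → 1 — value 1
step 5: e5 store(26) — value 26
step 6: e7 load() → 26 — value 26
step 7: e6 store(50) — value 50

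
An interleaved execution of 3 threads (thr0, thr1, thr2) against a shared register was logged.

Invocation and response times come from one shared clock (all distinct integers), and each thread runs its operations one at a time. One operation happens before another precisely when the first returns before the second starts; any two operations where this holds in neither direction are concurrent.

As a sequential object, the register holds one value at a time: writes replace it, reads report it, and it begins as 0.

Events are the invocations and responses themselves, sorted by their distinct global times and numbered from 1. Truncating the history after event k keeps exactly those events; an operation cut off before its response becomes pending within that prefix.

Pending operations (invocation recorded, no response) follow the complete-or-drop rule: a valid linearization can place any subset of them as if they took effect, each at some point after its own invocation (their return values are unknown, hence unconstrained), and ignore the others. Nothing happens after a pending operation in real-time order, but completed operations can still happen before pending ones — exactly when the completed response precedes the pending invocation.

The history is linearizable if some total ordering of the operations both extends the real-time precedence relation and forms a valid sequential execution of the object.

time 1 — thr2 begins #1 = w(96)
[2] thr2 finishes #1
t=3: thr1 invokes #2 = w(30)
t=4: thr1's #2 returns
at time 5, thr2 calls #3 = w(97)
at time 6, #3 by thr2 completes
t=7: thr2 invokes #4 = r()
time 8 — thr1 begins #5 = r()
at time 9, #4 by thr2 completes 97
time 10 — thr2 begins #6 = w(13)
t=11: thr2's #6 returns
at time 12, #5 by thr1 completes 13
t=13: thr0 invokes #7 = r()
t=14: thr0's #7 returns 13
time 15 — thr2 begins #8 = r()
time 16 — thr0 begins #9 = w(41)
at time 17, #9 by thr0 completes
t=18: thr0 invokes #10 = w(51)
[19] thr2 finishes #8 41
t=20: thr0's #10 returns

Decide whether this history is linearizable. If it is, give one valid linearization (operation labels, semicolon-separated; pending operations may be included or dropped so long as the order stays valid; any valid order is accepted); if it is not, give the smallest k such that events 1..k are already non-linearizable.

1. #1 w(96), leaving value 96
2. #2 w(30), leaving value 30
3. #3 w(97), leaving value 97
4. #4 r() → 97, leaving value 97
5. #6 w(13), leaving value 13
6. #5 r() → 13, leaving value 13
7. #7 r() → 13, leaving value 13
8. #9 w(41), leaving value 41
9. #8 r() → 41, leaving value 41
10. #10 w(51), leaving value 51

linearizable — witness: #1; #2; #3; #4; #6; #5; #7; #9; #8; #10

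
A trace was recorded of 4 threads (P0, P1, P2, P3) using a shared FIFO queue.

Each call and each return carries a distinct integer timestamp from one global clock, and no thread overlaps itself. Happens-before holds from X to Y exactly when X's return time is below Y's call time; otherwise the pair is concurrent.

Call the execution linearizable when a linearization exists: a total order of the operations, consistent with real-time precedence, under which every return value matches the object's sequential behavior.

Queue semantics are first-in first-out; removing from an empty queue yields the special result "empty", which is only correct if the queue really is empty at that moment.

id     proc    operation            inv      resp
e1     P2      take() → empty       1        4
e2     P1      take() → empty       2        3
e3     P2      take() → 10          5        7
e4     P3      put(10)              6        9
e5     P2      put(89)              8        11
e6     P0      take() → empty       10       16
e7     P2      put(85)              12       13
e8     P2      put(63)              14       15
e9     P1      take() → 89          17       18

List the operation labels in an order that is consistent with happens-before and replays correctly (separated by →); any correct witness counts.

1. e1 take() → empty, leaving queue <>
2. e2 take() → empty, leaving queue <>
3. e4 put(10), leaving queue <10>
4. e3 take() → 10, leaving queue <>
5. e6 take() → empty, leaving queue <>
6. e5 put(89), leaving queue <89>
7. e7 put(85), leaving queue <89,85>
8. e8 put(63), leaving queue <89,85,63>
9. e9 take() → 89, leaving queue <85,63>

e1 → e2 → e4 → e3 → e6 → e5 → e7 → e8 → e9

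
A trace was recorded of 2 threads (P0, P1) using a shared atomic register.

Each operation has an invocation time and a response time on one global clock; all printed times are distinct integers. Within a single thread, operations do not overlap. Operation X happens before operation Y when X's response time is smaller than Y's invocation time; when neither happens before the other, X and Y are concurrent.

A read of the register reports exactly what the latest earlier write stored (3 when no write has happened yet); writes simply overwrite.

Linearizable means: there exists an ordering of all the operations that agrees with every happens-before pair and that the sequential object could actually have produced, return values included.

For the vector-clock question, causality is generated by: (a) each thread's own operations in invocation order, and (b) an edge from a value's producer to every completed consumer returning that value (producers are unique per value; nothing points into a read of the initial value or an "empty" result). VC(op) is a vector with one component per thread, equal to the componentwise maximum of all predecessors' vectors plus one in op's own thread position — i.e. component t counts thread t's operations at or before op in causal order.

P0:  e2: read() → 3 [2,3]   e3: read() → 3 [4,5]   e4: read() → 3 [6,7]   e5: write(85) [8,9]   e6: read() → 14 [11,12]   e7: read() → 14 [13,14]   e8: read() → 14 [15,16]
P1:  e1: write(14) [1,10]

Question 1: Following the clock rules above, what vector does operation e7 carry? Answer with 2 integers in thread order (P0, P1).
VC(e1, invoked at 1): no causal predecessors; +1 on P1 → (0, 1)
VC(e2, invoked at 2): no causal predecessors; +1 on P0 → (1, 0)
invoked at 4, e3 merges VC(e2)=(1, 0) and bumps P0's slot → (2, 0)
invoked at 6, e4 merges VC(e3)=(2, 0) and bumps P0's slot → (3, 0)
invoked at 8, e5 merges VC(e4)=(3, 0) and bumps P0's slot → (4, 0)
invoked at 11, e6 merges VC(e1)=(0, 1), VC(e5)=(4, 0) and bumps P0's slot → (5, 1)
invoked at 13, e7 merges VC(e1)=(0, 1), VC(e6)=(5, 1) and bumps P0's slot → (6, 1)
invoked at 15, e8 merges VC(e1)=(0, 1), VC(e7)=(6, 1) and bumps P0's slot → (7, 1)
target: VC(e7) = (6, 1)

(6, 1)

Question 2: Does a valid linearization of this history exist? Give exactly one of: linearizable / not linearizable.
witness order: e2, e3, e4, e5, e1, e6, e7, e8
step 1: e2 read() → 3 — value 3
step 2: e3 read() → 3 — value 3
step 3: e4 read() → 3 — value 3
step 4: e5 write(85) — value 85
step 5: e1 write(14) — value 14
step 6: e6 read() → 14 — value 14
step 7: e7 read() → 14 — value 14
step 8: e8 read() → 14 — value 14

linearizable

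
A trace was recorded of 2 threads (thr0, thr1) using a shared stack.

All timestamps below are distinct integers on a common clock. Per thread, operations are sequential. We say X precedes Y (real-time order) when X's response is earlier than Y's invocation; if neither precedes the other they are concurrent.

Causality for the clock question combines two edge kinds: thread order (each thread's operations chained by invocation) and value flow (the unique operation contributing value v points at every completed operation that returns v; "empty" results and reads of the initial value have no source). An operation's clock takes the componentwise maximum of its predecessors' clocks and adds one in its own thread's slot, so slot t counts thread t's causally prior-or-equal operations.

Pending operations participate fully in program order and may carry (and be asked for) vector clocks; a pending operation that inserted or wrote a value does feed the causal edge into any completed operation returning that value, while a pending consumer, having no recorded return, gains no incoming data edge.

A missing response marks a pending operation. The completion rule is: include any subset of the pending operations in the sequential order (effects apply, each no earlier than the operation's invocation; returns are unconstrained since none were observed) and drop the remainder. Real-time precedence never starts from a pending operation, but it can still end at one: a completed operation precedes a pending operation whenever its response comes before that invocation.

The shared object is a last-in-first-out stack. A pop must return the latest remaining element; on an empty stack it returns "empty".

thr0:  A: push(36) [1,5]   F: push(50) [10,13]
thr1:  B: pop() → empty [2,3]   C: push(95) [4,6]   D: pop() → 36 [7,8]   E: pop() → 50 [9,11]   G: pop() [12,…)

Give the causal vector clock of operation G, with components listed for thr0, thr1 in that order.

invoked at 2, B has no predecessors; its own thr1 bump gives (0, 1)
invoked at 1, A has no predecessors; its own thr0 bump gives (1, 0)
from VC(B)=(0, 1), C (invoked 4) maxes components and bumps thr1 → (0, 2)
from VC(A)=(1, 0), F (invoked 10) maxes components and bumps thr0 → (2, 0)
from VC(A)=(1, 0), VC(C)=(0, 2), D (invoked 7) maxes components and bumps thr1 → (1, 3)
from VC(D)=(1, 3), VC(F)=(2, 0), E (invoked 9) maxes components and bumps thr1 → (2, 4)
from VC(E)=(2, 4), G (invoked 12) maxes components and bumps thr1 → (2, 5)
target: VC(G) = (2, 5)

(2, 5)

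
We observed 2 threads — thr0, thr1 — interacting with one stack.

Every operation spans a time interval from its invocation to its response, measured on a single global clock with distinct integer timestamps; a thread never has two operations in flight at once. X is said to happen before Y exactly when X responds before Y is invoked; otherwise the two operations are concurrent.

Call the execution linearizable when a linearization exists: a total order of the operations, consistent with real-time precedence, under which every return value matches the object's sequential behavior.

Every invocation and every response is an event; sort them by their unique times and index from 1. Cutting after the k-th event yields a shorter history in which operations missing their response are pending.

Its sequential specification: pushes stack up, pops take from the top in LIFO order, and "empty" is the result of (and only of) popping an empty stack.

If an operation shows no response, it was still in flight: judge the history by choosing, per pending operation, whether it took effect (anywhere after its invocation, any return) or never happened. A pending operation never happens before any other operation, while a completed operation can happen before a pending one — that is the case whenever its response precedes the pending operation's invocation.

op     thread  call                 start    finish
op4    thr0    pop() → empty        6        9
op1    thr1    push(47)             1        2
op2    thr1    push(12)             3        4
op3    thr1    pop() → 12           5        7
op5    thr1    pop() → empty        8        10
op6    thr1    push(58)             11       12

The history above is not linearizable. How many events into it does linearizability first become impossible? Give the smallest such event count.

10

a valid linearization of events 1..9 exists, for instance op1, op2, op3, op5, op4:
step 1: op1 push(47) — stack <47>
step 2: op2 push(12) — stack <47,12>
step 3: op3 pop() → 12 — stack <47>
step 4: op5 pop() (pending, included) — stack <>
step 5: op4 pop() → empty — stack <>
adding event 10 (op5 responds at 10) leaves no legal real-time order
sample order op1, op2, op3, op4, op5 stalls at step 4 — op4 pop() → empty has no legal effect
sample order op1, op2, op3, op5, op4 stalls at step 4 — op5 pop() → empty has no legal effect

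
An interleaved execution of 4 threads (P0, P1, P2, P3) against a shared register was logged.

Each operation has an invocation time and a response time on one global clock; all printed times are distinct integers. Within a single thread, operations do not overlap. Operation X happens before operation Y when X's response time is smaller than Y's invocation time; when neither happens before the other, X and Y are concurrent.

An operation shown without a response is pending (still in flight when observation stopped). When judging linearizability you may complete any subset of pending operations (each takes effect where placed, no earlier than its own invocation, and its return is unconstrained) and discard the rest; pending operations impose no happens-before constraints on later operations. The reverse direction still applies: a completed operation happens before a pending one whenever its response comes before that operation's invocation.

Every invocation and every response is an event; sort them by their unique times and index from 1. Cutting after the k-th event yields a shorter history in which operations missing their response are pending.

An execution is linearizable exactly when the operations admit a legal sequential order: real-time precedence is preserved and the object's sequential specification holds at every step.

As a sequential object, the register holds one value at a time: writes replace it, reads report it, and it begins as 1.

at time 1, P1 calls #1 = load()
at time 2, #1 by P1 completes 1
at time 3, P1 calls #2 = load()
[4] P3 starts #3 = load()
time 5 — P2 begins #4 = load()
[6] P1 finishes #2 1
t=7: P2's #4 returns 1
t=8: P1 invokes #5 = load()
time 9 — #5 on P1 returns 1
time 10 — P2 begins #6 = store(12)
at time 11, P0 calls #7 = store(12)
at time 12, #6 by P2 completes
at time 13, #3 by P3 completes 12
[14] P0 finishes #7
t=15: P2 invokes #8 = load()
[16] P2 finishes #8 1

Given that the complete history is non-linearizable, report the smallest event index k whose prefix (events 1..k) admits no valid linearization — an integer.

16

one valid order for events 1..15 is #1, #2, #4, #5, #6, #3, #7:
1. #1 load() → 1, leaving value 1
2. #2 load() → 1, leaving value 1
3. #4 load() → 1, leaving value 1
4. #5 load() → 1, leaving value 1
5. #6 store(12), leaving value 12
6. #3 load() → 12, leaving value 12
7. #7 store(12), leaving value 12
adding event 16 (#8 responds at 16) leaves no legal real-time order
e.g. #1, #2, #3, #4, #5, #6, #7, #8: illegal at step 3, since #3 load() → 12 cannot apply there
e.g. #1, #2, #3, #4, #5, #7, #6, #8: illegal at step 3, since #3 load() → 12 cannot apply there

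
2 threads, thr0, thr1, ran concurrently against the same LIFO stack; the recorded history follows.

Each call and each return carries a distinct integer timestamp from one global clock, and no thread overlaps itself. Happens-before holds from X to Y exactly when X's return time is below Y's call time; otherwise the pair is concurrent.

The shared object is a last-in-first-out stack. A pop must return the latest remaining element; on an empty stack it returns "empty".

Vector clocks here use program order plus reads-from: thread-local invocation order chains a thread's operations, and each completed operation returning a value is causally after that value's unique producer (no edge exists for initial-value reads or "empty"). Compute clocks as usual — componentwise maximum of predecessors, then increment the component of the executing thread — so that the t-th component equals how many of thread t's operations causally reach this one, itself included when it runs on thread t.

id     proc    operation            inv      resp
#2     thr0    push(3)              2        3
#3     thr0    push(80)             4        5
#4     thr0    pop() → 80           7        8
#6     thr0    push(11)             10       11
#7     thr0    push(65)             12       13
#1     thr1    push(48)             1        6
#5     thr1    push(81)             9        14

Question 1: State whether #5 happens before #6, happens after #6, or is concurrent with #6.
Answer: concurrent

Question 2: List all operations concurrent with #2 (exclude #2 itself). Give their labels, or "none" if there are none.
Answer: #1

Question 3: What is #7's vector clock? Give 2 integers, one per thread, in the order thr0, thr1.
Answer: (5, 0)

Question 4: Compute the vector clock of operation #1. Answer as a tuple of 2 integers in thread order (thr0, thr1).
Answer: (0, 1)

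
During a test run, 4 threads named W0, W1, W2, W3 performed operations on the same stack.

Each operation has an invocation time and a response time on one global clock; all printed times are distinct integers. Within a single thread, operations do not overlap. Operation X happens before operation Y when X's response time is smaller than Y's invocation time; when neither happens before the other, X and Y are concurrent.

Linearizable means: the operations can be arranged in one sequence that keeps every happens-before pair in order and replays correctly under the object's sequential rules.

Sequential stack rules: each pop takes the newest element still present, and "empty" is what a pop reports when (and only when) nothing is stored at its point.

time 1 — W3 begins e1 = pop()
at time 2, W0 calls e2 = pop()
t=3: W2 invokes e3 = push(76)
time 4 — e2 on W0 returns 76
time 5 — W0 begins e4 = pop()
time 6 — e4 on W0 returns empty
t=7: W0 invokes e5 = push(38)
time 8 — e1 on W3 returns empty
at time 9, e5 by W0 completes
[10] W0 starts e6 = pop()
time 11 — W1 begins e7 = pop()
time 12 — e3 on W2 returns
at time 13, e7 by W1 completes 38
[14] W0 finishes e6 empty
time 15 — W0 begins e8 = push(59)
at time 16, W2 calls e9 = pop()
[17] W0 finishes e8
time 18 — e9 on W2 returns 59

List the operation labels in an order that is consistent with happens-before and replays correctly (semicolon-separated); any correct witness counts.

e1; e3; e2; e4; e5; e7; e6; e8; e9

after step 1 (e1 pop() → empty): stack <>
after step 2 (e3 push(76)): stack <76>
after step 3 (e2 pop() → 76): stack <>
after step 4 (e4 pop() → empty): stack <>
after step 5 (e5 push(38)): stack <38>
after step 6 (e7 pop() → 38): stack <>
after step 7 (e6 pop() → empty): stack <>
after step 8 (e8 push(59)): stack <59>
after step 9 (e9 pop() → 59): stack <>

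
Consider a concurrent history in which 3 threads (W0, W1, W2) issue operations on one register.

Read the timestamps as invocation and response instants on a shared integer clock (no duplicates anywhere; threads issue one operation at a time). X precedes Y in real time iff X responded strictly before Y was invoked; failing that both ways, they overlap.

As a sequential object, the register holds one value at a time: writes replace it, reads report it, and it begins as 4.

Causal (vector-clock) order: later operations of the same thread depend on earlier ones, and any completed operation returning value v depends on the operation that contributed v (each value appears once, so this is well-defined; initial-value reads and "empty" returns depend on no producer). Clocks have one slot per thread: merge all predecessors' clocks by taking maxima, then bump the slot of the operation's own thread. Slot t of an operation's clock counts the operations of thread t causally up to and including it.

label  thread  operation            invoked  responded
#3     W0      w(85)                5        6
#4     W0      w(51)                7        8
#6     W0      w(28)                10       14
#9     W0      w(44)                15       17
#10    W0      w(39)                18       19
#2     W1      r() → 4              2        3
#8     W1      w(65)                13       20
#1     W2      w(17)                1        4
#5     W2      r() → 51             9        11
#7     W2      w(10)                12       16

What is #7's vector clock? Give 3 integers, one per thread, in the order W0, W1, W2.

(2, 0, 3)

#1 (invocation 1): nothing precedes it; W2's component alone gives (0, 0, 1)
#2 (invocation 2): nothing precedes it; W1's component alone gives (0, 1, 0)
#3 (invocation 5): nothing precedes it; W0's component alone gives (1, 0, 0)
merge at #8 (invoked 13): VC(#2)=(0, 1, 0), own-thread bump on W1 → (0, 2, 0)
merge at #4 (invoked 7): VC(#3)=(1, 0, 0), own-thread bump on W0 → (2, 0, 0)
merge at #6 (invoked 10): VC(#4)=(2, 0, 0), own-thread bump on W0 → (3, 0, 0)
merge at #5 (invoked 9): VC(#1)=(0, 0, 1), VC(#4)=(2, 0, 0), own-thread bump on W2 → (2, 0, 2)
merge at #9 (invoked 15): VC(#6)=(3, 0, 0), own-thread bump on W0 → (4, 0, 0)
merge at #7 (invoked 12): VC(#5)=(2, 0, 2), own-thread bump on W2 → (2, 0, 3)
merge at #10 (invoked 18): VC(#9)=(4, 0, 0), own-thread bump on W0 → (5, 0, 0)
target: VC(#7) = (2, 0, 3)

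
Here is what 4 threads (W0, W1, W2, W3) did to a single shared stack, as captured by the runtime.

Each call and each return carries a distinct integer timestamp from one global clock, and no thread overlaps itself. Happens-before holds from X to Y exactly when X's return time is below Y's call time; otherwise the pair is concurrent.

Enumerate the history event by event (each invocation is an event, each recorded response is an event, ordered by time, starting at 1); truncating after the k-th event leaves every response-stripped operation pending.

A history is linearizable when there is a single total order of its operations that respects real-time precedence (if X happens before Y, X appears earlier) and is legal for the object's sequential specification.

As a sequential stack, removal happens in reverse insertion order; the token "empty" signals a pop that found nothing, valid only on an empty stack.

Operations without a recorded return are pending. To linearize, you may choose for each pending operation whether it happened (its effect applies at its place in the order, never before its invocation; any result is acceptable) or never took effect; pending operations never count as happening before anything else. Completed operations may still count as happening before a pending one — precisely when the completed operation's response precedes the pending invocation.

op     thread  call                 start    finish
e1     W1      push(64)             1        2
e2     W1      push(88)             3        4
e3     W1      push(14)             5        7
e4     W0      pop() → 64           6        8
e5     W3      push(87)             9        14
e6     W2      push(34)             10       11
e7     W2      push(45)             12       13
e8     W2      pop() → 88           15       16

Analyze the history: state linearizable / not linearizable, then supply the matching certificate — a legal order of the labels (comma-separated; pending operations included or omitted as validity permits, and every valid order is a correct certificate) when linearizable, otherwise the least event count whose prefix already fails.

cut after 7 events: linearizable; cut after 8 events (e4 responds, time 8): not linearizable
real-time-consistent orders of the 4 completed operations: 2 — all fail the stack replay
one such order, e1, e2, e3, e4, breaks at step 4 where e4 pop() → 64 is illegal
one such order, e1, e2, e4, e3, breaks at step 3 where e4 pop() → 64 is illegal

not linearizable — minimal violating prefix: 8 events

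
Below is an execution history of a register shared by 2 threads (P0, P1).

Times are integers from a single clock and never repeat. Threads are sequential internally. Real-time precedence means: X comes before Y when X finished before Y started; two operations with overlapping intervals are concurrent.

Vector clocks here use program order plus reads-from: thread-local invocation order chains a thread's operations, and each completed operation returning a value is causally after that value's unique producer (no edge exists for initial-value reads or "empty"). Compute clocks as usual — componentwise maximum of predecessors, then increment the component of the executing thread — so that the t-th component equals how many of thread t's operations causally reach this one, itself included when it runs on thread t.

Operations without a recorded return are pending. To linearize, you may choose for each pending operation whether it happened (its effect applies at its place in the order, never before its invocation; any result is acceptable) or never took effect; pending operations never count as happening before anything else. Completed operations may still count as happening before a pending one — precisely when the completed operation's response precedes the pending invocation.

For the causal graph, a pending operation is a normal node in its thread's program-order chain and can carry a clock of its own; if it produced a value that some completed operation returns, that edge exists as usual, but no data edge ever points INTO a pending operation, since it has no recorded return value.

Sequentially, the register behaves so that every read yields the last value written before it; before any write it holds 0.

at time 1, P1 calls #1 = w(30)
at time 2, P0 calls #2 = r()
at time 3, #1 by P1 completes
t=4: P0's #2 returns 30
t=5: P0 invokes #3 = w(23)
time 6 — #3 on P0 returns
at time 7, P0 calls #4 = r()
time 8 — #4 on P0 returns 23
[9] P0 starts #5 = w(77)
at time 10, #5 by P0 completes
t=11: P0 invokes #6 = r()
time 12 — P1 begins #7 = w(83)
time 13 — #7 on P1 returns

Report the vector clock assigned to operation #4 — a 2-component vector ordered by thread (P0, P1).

(3, 1)

invoked at 1, #1 has no predecessors; its own P1 bump gives (0, 1)
from VC(#1)=(0, 1), #7 (invoked 12) maxes components and bumps P1 → (0, 2)
from VC(#1)=(0, 1), #2 (invoked 2) maxes components and bumps P0 → (1, 1)
from VC(#2)=(1, 1), #3 (invoked 5) maxes components and bumps P0 → (2, 1)
from VC(#3)=(2, 1), #4 (invoked 7) maxes components and bumps P0 → (3, 1)
from VC(#4)=(3, 1), #5 (invoked 9) maxes components and bumps P0 → (4, 1)
from VC(#5)=(4, 1), #6 (invoked 11) maxes components and bumps P0 → (5, 1)
target: VC(#4) = (3, 1)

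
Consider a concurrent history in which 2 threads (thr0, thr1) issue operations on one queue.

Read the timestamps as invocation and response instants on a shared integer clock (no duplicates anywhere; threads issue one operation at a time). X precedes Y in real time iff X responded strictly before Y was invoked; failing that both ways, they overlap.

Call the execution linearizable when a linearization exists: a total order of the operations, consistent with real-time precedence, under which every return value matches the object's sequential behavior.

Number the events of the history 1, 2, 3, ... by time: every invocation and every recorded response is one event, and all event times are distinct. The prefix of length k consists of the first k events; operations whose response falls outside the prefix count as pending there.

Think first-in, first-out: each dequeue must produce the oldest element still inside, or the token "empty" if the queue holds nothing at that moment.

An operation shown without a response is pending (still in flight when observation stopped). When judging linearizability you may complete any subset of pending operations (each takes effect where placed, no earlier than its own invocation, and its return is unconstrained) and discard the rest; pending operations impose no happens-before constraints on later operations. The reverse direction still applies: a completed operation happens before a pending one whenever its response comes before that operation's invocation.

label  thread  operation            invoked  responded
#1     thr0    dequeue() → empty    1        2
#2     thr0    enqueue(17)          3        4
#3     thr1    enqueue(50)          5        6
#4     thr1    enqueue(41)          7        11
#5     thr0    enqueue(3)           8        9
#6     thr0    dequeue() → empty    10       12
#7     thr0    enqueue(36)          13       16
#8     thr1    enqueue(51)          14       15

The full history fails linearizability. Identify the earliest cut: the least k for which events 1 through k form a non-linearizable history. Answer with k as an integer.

a valid linearization of events 1..11 exists, for instance #1, #2, #3, #4, #5:
1. #1 dequeue() → empty, leaving queue <>
2. #2 enqueue(17), leaving queue <17>
3. #3 enqueue(50), leaving queue <17,50>
4. #4 enqueue(41), leaving queue <17,50,41>
5. #5 enqueue(3), leaving queue <17,50,41,3>
at event 12 (#6's time-12 response) nothing linearizes any more
one such order, #1, #2, #3, #4, #5, #6, breaks at step 6 where #6 dequeue() → empty is illegal
one such order, #1, #2, #3, #5, #4, #6, breaks at step 6 where #6 dequeue() → empty is illegal

12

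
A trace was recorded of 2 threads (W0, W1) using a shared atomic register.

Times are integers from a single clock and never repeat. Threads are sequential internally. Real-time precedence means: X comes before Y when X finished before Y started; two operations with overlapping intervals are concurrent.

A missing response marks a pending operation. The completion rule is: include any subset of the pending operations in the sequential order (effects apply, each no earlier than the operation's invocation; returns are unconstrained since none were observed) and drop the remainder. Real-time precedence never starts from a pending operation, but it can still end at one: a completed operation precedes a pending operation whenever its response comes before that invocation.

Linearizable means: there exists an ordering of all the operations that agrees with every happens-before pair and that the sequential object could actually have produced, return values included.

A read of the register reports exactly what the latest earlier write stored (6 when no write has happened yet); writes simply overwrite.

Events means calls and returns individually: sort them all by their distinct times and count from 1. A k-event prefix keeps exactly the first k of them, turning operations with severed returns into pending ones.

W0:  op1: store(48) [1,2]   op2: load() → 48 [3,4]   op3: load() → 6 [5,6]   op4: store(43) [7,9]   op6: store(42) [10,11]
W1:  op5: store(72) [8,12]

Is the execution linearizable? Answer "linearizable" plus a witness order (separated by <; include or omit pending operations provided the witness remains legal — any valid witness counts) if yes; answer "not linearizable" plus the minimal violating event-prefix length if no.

not linearizable — minimal violating prefix: 6 events

through event 5 a valid linearization exists; event 6 (op3 responding at time 6) ends that
a single order respects real time; the 3 completed atomic register operations fail replay along it
e.g. op1, op2, op3: illegal at step 3, since op3 load() → 6 cannot apply there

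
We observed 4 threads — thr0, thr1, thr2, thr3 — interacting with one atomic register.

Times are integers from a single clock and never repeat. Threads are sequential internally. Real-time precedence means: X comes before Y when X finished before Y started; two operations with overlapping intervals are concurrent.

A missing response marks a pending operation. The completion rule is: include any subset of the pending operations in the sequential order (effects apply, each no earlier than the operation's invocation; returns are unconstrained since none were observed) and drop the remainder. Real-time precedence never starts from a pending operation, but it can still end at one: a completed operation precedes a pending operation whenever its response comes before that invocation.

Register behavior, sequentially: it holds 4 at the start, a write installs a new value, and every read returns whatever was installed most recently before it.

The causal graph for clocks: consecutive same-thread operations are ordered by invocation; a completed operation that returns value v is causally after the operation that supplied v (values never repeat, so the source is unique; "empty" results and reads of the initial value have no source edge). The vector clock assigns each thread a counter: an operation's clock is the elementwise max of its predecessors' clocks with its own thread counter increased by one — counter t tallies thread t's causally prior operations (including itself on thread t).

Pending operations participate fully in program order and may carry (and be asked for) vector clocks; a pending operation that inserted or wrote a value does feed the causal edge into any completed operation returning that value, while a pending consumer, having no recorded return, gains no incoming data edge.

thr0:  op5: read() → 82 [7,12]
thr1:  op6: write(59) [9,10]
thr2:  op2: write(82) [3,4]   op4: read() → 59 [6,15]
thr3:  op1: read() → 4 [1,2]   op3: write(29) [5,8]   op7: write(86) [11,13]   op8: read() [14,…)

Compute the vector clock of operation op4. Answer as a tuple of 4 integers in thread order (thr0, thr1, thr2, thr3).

invoked at 1, op1 has no predecessors; its own thr3 bump gives (0, 0, 0, 1)
invoked at 3, op2 has no predecessors; its own thr2 bump gives (0, 0, 1, 0)
invoked at 9, op6 has no predecessors; its own thr1 bump gives (0, 1, 0, 0)
VC(op3, invoked at 5): max of VC(op1)=(0, 0, 0, 1), then +1 on thread thr3 → (0, 0, 0, 2)
VC(op5, invoked at 7): max of VC(op2)=(0, 0, 1, 0), then +1 on thread thr0 → (1, 0, 1, 0)
VC(op7, invoked at 11): max of VC(op3)=(0, 0, 0, 2), then +1 on thread thr3 → (0, 0, 0, 3)
VC(op4, invoked at 6): max of VC(op2)=(0, 0, 1, 0), VC(op6)=(0, 1, 0, 0), then +1 on thread thr2 → (0, 1, 2, 0)
VC(op8, invoked at 14): max of VC(op7)=(0, 0, 0, 3), then +1 on thread thr3 → (0, 0, 0, 4)
target: VC(op4) = (0, 1, 2, 0)

(0, 1, 2, 0)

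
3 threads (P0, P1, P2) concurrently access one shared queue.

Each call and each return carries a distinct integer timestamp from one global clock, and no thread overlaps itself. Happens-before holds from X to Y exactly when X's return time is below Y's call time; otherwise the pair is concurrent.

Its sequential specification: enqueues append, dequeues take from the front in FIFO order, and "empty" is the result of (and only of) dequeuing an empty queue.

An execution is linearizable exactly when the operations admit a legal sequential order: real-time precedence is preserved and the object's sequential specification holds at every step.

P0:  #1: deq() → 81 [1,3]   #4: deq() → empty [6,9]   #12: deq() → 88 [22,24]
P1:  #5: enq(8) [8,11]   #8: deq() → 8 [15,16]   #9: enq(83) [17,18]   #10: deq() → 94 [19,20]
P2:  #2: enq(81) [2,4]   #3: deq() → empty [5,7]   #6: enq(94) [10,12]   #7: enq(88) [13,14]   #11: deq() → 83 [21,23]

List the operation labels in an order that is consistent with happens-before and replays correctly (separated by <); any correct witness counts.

#2 < #1 < #3 < #4 < #5 < #6 < #7 < #8 < #9 < #10 < #12 < #11

step 1: #2 enq(81) — queue <81>
step 2: #1 deq() → 81 — queue <>
step 3: #3 deq() → empty — queue <>
step 4: #4 deq() → empty — queue <>
step 5: #5 enq(8) — queue <8>
step 6: #6 enq(94) — queue <8,94>
step 7: #7 enq(88) — queue <8,94,88>
step 8: #8 deq() → 8 — queue <94,88>
step 9: #9 enq(83) — queue <94,88,83>
step 10: #10 deq() → 94 — queue <88,83>
step 11: #12 deq() → 88 — queue <83>
step 12: #11 deq() → 83 — queue <>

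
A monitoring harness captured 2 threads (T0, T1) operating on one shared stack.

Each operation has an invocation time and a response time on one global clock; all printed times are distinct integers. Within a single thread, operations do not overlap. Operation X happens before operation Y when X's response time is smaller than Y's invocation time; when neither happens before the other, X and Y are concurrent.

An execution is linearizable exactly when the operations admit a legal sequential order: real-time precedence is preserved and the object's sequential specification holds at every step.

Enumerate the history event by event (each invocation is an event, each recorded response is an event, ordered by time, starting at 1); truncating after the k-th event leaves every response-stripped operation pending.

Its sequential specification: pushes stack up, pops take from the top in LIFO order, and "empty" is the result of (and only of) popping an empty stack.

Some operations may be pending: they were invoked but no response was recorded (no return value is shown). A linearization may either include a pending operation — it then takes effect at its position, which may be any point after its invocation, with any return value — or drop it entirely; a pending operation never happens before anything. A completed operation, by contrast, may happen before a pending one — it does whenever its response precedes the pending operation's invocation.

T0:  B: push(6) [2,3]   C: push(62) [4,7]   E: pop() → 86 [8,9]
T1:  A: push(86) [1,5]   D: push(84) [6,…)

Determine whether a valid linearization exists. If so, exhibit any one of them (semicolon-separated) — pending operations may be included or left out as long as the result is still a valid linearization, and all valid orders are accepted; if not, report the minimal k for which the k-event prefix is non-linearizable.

linearizable — witness: B; C; A; E

after step 1 (B push(6)): stack <6>
after step 2 (C push(62)): stack <6,62>
after step 3 (A push(86)): stack <6,62,86>
after step 4 (E pop() → 86): stack <6,62>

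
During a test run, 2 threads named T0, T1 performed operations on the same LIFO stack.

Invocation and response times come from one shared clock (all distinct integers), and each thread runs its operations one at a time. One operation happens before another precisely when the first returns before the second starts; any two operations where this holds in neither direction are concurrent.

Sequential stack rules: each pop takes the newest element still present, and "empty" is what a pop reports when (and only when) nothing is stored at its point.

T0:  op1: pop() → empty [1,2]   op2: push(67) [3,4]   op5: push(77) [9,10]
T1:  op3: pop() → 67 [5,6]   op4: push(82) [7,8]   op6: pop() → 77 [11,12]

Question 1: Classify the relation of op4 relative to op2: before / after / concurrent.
op4 spans [7,8], op2 spans [3,4]
resp(op2)=4 < inv(op4)=7

after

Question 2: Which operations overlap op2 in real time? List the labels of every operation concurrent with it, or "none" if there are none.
overlap test against op2 [3,4]: concurrent iff the interval meets 3..4
op1 [1,2]: before
op3 [5,6]: after
op4 [7,8]: after
op5 [9,10]: after
op6 [11,12]: after

none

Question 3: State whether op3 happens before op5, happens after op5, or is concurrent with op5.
op3 spans [5,6], op5 spans [9,10]
resp(op3)=6 < inv(op5)=9

before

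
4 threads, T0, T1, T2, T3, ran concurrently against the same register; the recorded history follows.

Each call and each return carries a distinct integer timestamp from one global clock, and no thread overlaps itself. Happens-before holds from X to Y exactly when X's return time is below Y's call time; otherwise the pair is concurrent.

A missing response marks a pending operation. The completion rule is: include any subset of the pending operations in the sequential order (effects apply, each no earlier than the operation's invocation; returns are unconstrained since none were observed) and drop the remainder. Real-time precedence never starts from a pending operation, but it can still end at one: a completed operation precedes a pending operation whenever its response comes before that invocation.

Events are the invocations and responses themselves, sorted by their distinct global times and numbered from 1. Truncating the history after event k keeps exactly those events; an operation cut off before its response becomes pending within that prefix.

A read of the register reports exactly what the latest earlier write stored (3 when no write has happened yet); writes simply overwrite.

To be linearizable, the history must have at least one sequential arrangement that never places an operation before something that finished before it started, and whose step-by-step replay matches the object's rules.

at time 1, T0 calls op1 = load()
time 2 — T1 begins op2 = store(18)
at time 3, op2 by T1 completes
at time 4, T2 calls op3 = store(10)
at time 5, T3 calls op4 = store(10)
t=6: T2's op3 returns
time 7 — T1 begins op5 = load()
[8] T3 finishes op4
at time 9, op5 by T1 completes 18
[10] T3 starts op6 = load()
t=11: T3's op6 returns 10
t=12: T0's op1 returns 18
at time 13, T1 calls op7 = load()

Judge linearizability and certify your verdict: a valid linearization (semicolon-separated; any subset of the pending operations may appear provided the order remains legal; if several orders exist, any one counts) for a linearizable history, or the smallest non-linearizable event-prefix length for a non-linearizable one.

not linearizable — minimal violating prefix: 9 events

events 1..8 are fine; event 9 — the response of op5 at time 9 — makes the prefix non-linearizable
4 completed operations, 3 real-time-consistent orders — every register replay fails
include/drop combinations of the 1 pending operation (op1) were all tried; none helps
one such order, op2, op3, op4, op5 (pending dropped), breaks at step 4 where op5 load() → 18 is illegal
one such order, op2, op3, op5, op4 (pending dropped), breaks at step 3 where op5 load() → 18 is illegal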